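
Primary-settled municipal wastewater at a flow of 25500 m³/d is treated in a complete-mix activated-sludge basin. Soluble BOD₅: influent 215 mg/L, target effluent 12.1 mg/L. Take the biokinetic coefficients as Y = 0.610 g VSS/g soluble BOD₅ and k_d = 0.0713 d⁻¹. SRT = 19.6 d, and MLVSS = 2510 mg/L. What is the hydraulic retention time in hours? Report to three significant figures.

Steady-state biomass mass balance: V·X·(1 + k_d·θ_c) = Y·Q·(S₀ − S)·θ_c, so V = 0.610 × 25500 × (215 − 12.1) × 19.6 / [2510 × (1 + 0.0713 × 19.6)] = 6.19×10^7 / 6018 = 10280 m³.
Hydraulic retention time τ = V/Q = 10280 / 25500 = 0.4031 d = 9.675 h.

τ ≈ 9.67 h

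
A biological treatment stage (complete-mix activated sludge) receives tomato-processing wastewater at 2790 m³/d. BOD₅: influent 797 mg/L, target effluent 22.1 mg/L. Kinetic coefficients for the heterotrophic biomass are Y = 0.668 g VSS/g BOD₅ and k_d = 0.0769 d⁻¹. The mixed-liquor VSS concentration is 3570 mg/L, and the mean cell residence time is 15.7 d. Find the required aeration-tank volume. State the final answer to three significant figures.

Rearranging the biomass balance for a CMAS with decay, V = Y·Q·ΔS·θ_c / [X·(1+k_d θ_c)] = 0.668 × 2790 × (797 − 22.1) × 15.7 / [3570 × (1 + 0.0769 × 15.7)] = 2.27×10^7 / 7880 = 2877 m³.

V ≈ 2880 m³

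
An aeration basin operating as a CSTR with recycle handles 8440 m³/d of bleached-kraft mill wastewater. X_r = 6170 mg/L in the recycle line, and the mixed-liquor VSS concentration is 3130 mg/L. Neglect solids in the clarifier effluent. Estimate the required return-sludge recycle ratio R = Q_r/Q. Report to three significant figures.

R ≈ 1.03

R = Q_r/Q = X/(X_r − X) = 3130 / (6170 − 3130) = 1.030.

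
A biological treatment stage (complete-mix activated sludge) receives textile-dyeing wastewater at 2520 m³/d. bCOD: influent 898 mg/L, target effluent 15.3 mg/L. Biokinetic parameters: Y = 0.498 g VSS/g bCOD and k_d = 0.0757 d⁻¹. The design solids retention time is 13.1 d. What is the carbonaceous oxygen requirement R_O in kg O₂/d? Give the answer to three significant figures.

R_O ≈ 1430 kg O₂/d

Y_obs = Y / (1 + k_d θ_c) = 0.498 / (1 + 0.0757 × 13.1) = 0.498 / 1.992 = 0.2500.
Mass of bCOD removed per day: Q(S₀ − S) = 2520 × 882.7 g/m³ = 2224 kg/d.
P_X = Y_obs·Q·(S₀ − S) = 0.2500 × 2224 = 556.2 kg VSS/d.
R_O = Q·ΔS − 1.42 P_X = 2224 − 789.8 = 1435 kg O₂/d.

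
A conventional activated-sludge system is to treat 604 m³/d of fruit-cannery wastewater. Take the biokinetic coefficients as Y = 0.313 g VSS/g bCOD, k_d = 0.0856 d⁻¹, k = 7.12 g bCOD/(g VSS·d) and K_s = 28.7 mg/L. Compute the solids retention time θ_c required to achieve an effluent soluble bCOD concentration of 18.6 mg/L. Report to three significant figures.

θ_c ≈ 1.26 d

At the target effluent, Y k S/(K_s+S) = 0.313×7.12×18.6/47.30 = 0.8763 d⁻¹.
θ_c = 1/(μ − k_d) = 1/(0.8763 − 0.0856) = 1/0.7907 = 1.265 d.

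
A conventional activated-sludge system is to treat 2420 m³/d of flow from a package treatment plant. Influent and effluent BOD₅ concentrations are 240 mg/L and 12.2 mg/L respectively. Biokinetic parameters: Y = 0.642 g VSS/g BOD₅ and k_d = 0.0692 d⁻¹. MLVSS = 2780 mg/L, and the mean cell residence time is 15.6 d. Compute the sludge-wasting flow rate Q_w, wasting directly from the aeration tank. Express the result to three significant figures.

Rearranging the biomass balance for a CMAS with decay, V = Y·Q·ΔS·θ_c / [X·(1+k_d θ_c)] = 0.642 × 2420 × (240 − 12.2) × 15.6 / [2780 × (1 + 0.0692 × 15.6)] = 5.52×10^6 / 5781 = 955.0 m³.
With mixed-liquor wasting, θ_c = V/Q_w, so Q_w = V/θ_c = 955.0/15.6 = 61.22 m³/d.

Q_w ≈ 61.2 m³/d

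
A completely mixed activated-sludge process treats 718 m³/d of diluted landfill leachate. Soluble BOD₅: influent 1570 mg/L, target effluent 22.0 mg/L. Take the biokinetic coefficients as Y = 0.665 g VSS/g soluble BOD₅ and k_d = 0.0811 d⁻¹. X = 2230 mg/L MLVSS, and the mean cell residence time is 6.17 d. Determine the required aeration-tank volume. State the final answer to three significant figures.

V ≈ 1360 m³

Steady-state biomass mass balance: V·X·(1 + k_d·θ_c) = Y·Q·(S₀ − S)·θ_c, so V = 0.665 × 718 × (1570 − 22.0) × 6.17 / [2230 × (1 + 0.0811 × 6.17)] = 4.56×10^6 / 3346 = 1363 m³.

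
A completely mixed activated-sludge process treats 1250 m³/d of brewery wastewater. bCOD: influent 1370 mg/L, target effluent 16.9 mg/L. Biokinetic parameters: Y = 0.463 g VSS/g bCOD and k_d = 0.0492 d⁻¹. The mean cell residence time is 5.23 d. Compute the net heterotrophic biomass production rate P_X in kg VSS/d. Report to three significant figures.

P_X ≈ 623 kg VSS/d

Y_obs = Y / (1 + k_d θ_c) = 0.463 / (1 + 0.0492 × 5.23) = 0.463 / 1.257 = 0.3682.
Mass of bCOD removed per day: Q(S₀ − S) = 1250 × 1353 g/m³ = 1691 kg/d.
Net biomass production P_X = Y_obs × Q·(S₀ − S) = 0.3682 × 1691 = 622.8 kg VSS/d.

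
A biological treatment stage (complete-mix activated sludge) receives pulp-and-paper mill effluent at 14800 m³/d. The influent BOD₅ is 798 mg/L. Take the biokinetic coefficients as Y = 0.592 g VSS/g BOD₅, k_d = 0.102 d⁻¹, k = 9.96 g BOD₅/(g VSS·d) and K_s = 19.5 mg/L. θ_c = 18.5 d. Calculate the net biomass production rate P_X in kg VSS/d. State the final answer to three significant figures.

P_X ≈ 2420 kg VSS/d

Effluent substrate depends only on kinetics and SRT: S = K_s(1 + k_d θ_c) / [θ_c(Yk − k_d) − 1] = 19.5 × (1 + 0.102 × 18.5) / [18.5 × (0.592 × 9.96 − 0.102) − 1] = 56.30 / 106.2 = 0.5301 mg/L.
The observed yield is Y_obs = Y/(1 + k_d·θ_c) = 0.592 / (1 + 0.102 × 18.5) = 0.592 / 2.887 = 0.2051 g VSS per g BOD₅ removed.
Mass of BOD₅ removed per day: Q(S₀ − S) = 14800 × 797.5 g/m³ = 11803 kg/d.
Biomass produced: P_X = Y_obs·Q·ΔS = 0.2051 × 11803 ≈ 2420 kg VSS/d.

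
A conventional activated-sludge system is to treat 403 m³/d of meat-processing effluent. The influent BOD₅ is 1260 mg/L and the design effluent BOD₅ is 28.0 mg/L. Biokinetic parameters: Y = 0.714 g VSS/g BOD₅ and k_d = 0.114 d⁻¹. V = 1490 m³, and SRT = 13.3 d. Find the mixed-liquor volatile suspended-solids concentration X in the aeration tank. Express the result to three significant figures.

X ≈ 1260 mg/L

From V·X·(1 + k_d·θ_c) = Y·Q·(S₀ − S)·θ_c: X = 0.714 × 403 × (1260 − 28.0) × 13.3 / [1490 × (1 + 0.114 × 13.3)] = 1258 mg/L.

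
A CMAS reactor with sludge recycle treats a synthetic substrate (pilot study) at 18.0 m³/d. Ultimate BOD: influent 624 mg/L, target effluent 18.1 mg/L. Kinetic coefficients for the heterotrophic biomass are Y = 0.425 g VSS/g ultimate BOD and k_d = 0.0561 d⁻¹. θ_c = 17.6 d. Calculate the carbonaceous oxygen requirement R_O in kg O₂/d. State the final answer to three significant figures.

R_O ≈ 7.59 kg O₂/d

The observed yield is Y_obs = Y/(1 + k_d·θ_c) = 0.425 / (1 + 0.0561 × 17.6) = 0.425 / 1.987 = 0.2139 g VSS per g ultimate BOD removed.
Substrate removed = Q·(S₀ − S) = 18.0 m³/d × (624 − 18.1) g/m³ = 1.09×10^4 g/d = 10.91 kg/d.
Biomass synthesised: P_X = Y_obs × 10.91 = 2.332 kg VSS/d.
Carbonaceous O₂ demand = substrate oxidised − cell-mass equivalent = 10.91 − 1.42 × 2.332 = 7.594 kg O₂/d.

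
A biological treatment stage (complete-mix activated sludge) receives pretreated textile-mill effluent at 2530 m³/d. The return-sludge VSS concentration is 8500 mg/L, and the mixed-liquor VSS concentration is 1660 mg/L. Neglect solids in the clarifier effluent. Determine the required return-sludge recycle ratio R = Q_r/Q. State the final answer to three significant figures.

R ≈ 0.243

Solids balance on the clarifier gives (1+R)X = R·X_r, so R = X/(X_r − X) = 1660 / (8500 − 1660) = 0.2427.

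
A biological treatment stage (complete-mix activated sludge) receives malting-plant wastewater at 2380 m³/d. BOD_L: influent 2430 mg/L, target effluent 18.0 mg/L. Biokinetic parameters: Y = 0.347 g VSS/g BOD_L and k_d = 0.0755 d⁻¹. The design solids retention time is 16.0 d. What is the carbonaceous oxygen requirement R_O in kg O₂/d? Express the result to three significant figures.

R_O ≈ 4460 kg O₂/d

The observed yield is Y_obs = Y/(1 + k_d·θ_c) = 0.347 / (1 + 0.0755 × 16.0) = 0.347 / 2.208 = 0.1572 g VSS per g BOD_L removed.
Substrate removed = Q·(S₀ − S) = 2380 m³/d × (2430 − 18.0) g/m³ = 5.74×10^6 g/d = 5741 kg/d.
Biomass synthesised: P_X = Y_obs × 5741 = 902.2 kg VSS/d.
Carbonaceous O₂ demand = substrate oxidised − cell-mass equivalent = 5741 − 1.42 × 902.2 = 4459 kg O₂/d.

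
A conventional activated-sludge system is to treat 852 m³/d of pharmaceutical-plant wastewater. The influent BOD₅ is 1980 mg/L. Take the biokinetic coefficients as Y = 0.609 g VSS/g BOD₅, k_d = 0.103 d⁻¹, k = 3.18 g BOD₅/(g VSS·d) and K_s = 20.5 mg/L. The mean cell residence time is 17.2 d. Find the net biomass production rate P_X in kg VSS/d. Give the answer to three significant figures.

P_X ≈ 370 kg VSS/d

For a completely mixed reactor with recycle the Lawrence–McCarty relation gives S = K_s·(1 + k_d·θ_c) / [θ_c·(Y·k − k_d) − 1] = 20.5 × (1 + 0.103 × 17.2) / [17.2 × (0.609 × 3.18 − 0.103) − 1] = 56.82 / 30.54 = 1.861 mg/L.
The observed yield is Y_obs = Y/(1 + k_d·θ_c) = 0.609 / (1 + 0.103 × 17.2) = 0.609 / 2.772 = 0.2197 g VSS per g BOD₅ removed.
Q·(S₀ − S) = 852 × (1980 − 1.86) × 10⁻³ = 1685 kg/d removed.
Net biomass production P_X = Y_obs × Q·(S₀ − S) = 0.2197 × 1685 = 370.3 kg VSS/d.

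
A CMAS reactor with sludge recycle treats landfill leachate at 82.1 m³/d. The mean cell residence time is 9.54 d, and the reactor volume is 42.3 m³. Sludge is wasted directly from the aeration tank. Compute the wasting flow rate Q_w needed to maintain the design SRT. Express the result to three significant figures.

Q_w ≈ 4.43 m³/d

With mixed-liquor wasting, θ_c = V/Q_w, so Q_w = V/θ_c = 42.30/9.54 = 4.434 m³/d.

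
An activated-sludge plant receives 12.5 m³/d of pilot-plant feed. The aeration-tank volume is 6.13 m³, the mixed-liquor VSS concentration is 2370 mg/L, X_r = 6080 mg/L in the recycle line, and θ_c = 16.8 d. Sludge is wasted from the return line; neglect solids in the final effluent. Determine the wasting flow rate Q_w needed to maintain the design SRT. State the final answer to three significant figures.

Q_w = (V·X)/(θ_c X_r) = 6.130 × 2370 / (16.8 × 6080) = 0.1422 m³/d.

Q_w ≈ 0.142 m³/d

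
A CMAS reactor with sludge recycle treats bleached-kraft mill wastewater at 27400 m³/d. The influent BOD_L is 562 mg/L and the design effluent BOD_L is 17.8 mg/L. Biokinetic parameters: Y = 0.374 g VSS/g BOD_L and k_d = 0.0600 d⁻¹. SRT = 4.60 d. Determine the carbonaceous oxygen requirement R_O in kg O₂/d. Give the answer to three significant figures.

Correct the yield for decay: Y_obs = Y/(1 + k_d θ_c) = 0.374 / (1 + 0.0600 × 4.60) = 0.374 / 1.276 = 0.2931.
Substrate removed = Q·(S₀ − S) = 27400 m³/d × (562 − 17.8) g/m³ = 1.49×10^7 g/d = 14911 kg/d.
P_X = Y_obs·Q·(S₀ − S) = 0.2931 × 14911 = 4370 kg VSS/d.
R_O = Q·ΔS − 1.42 P_X = 14911 − 6206 = 8705 kg O₂/d.

R_O ≈ 8700 kg O₂/d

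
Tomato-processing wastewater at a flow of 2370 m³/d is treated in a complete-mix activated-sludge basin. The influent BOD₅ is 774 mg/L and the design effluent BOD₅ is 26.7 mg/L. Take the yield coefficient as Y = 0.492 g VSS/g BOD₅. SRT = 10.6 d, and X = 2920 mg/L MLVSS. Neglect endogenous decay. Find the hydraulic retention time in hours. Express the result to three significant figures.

With k_d = 0 the design equation reduces to V = Y Q (S₀−S) θ_c / X = 0.492 × 2370 × (774 − 26.7) × 10.6 / 2920 = 3163 m³.
Hydraulic retention time τ = V/Q = 3163 / 2370 = 1.335 d = 32.03 h.

τ ≈ 32.0 h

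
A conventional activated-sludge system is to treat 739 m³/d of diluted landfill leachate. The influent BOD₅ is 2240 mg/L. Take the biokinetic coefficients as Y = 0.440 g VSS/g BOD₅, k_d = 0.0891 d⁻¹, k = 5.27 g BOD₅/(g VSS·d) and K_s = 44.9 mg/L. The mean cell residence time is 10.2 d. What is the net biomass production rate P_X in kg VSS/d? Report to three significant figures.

For a completely mixed reactor with recycle the Lawrence–McCarty relation gives S = K_s·(1 + k_d·θ_c) / [θ_c·(Y·k − k_d) − 1] = 44.9 × (1 + 0.0891 × 10.2) / [10.2 × (0.440 × 5.27 − 0.0891) − 1] = 85.71 / 21.74 = 3.942 mg/L.
Correct the yield for decay: Y_obs = Y/(1 + k_d θ_c) = 0.440 / (1 + 0.0891 × 10.2) = 0.440 / 1.909 = 0.2305.
Q·(S₀ − S) = 739 × (2240 − 3.94) × 10⁻³ = 1652 kg/d removed.
Biomass produced: P_X = Y_obs·Q·ΔS = 0.2305 × 1652 ≈ 380.9 kg VSS/d.

P_X ≈ 381 kg VSS/d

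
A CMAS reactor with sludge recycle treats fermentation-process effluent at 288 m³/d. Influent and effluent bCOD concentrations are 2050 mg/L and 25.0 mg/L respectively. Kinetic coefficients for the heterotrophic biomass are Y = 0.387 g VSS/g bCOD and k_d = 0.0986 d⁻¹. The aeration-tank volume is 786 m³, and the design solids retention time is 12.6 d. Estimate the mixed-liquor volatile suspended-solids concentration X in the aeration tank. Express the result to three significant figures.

X ≈ 1610 mg/L

Solving the biomass balance for X: X = Y Q (S₀−S) θ_c / [V (1+k_d θ_c)] = 0.387 × 288 × (2050 − 25.0) × 12.6 / [786 × (1 + 0.0986 × 12.6)] = 1614 mg/L.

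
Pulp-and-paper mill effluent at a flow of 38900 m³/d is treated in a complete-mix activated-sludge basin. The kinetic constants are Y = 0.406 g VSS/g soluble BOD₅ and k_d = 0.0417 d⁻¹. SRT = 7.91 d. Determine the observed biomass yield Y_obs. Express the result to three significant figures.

Observed yield with endogenous decay: Y_obs = Y / (1 + k_d·θ_c) = 0.406 / (1 + 0.0417 × 7.91) = 0.406 / 1.330 = 0.3053 g VSS/g soluble BOD₅.

Y_obs ≈ 0.305 g VSS/g soluble BOD₅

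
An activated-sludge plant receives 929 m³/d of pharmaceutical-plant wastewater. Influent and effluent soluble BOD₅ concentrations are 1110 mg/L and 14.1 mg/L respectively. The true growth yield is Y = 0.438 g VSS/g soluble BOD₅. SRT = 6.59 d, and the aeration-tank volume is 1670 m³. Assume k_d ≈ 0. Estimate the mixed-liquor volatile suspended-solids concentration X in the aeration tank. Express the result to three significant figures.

X = Y·Q·ΔS·θ_c / V = 0.438 × 929 × (1110 − 14.1) × 6.59 / 1670 = 1760 mg/L.

X ≈ 1760 mg/L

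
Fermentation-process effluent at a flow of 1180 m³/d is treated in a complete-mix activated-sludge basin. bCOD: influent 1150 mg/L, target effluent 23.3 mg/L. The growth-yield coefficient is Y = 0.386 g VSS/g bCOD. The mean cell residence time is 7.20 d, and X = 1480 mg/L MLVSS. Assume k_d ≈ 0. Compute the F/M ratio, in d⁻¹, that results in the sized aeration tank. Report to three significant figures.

With k_d = 0 the design equation reduces to V = Y Q (S₀−S) θ_c / X = 0.386 × 1180 × (1150 − 23.3) × 7.20 / 1480 = 2497 m³.
F/M = applied load / biomass = Q·S₀/(V·X) = 1180 × 1150 / (2497 × 1480) = 0.3673 d⁻¹.

F/M ≈ 0.367 d⁻¹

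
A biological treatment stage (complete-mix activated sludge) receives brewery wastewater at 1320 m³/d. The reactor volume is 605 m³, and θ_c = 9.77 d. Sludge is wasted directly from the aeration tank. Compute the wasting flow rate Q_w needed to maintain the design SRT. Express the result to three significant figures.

Q_w ≈ 61.9 m³/d

Wasting from the aeration tank: Q_w = V / θ_c = 605.0 / 9.77 = 61.92 m³/d.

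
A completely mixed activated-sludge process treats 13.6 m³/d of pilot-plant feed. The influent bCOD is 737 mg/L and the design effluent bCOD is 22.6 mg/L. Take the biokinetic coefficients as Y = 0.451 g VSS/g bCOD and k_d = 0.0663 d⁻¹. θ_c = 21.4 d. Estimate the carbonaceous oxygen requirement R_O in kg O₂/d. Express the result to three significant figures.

R_O ≈ 7.14 kg O₂/d

Correct the yield for decay: Y_obs = Y/(1 + k_d θ_c) = 0.451 / (1 + 0.0663 × 21.4) = 0.451 / 2.419 = 0.1865.
Mass of bCOD removed per day: Q(S₀ − S) = 13.6 × 714.4 g/m³ = 9.716 kg/d.
Biomass synthesised: P_X = Y_obs × 9.716 = 1.812 kg VSS/d.
R_O = Q·ΔS − 1.42 P_X = 9.716 − 2.572 = 7.143 kg O₂/d.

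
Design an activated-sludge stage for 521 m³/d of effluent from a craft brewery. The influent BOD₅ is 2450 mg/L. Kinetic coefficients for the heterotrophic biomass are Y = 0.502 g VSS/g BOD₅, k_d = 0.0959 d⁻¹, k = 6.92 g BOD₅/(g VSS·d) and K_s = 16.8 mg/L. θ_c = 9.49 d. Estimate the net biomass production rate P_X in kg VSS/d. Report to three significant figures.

P_X ≈ 335 kg VSS/d

Effluent substrate depends only on kinetics and SRT: S = K_s(1 + k_d θ_c) / [θ_c(Yk − k_d) − 1] = 16.8 × (1 + 0.0959 × 9.49) / [9.49 × (0.502 × 6.92 − 0.0959) − 1] = 32.09 / 31.06 = 1.033 mg/L.
Observed yield with endogenous decay: Y_obs = Y / (1 + k_d·θ_c) = 0.502 / (1 + 0.0959 × 9.49) = 0.502 / 1.910 = 0.2628 g VSS/g BOD₅.
Mass of BOD₅ removed per day: Q(S₀ − S) = 521 × 2449 g/m³ = 1276 kg/d.
Net biomass production P_X = Y_obs × Q·(S₀ − S) = 0.2628 × 1276 = 335.3 kg VSS/d.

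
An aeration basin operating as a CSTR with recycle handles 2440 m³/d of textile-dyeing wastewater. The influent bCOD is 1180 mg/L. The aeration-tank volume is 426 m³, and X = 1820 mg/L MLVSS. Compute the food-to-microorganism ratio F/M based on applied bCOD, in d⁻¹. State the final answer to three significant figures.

F/M = applied load / biomass = Q·S₀/(V·X) = 2440 × 1180 / (426.0 × 1820) = 3.714 d⁻¹.

F/M ≈ 3.71 d⁻¹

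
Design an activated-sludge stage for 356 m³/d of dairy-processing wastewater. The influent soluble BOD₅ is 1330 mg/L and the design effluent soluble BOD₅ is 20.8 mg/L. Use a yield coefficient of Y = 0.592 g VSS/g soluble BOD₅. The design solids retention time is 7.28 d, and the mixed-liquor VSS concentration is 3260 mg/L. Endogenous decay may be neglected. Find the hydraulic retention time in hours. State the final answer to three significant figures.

V·X = Y·Q·ΔS·θ_c gives V = 0.592 × 356 × (1330 − 20.8) × 7.28 / 3260 = 616.2 m³.
τ = V/Q = 616.2/356 = 1.731 d, or 41.54 h.

τ ≈ 41.5 h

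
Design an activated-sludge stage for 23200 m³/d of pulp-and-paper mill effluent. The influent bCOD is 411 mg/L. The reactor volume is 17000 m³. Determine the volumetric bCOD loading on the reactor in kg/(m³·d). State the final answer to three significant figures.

L_v = Q S₀ / V = 23200 × 411 × 10⁻³ / 17000 = 0.5609 kg/(m³·d).

L_v ≈ 0.561 kg bCOD/(m³·d)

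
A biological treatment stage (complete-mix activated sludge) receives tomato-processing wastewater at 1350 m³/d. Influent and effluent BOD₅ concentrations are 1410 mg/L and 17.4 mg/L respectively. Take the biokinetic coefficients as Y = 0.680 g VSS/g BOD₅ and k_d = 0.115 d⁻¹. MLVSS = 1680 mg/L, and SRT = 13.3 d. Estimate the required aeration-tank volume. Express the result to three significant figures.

V ≈ 4000 m³

Steady-state biomass mass balance: V·X·(1 + k_d·θ_c) = Y·Q·(S₀ − S)·θ_c, so V = 0.680 × 1350 × (1410 − 17.4) × 13.3 / [1680 × (1 + 0.115 × 13.3)] = 1.7×10^7 / 4250 = 4001 m³.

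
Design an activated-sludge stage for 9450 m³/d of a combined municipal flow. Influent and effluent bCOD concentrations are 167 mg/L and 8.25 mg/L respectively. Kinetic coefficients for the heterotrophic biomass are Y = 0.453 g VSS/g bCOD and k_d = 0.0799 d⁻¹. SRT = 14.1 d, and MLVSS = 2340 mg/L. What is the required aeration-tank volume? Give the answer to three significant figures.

V ≈ 1930 m³

Rearranging the biomass balance for a CMAS with decay, V = Y·Q·ΔS·θ_c / [X·(1+k_d θ_c)] = 0.453 × 9450 × (167 − 8.25) × 14.1 / [2340 × (1 + 0.0799 × 14.1)] = 9.58×10^6 / 4976 = 1926 m³.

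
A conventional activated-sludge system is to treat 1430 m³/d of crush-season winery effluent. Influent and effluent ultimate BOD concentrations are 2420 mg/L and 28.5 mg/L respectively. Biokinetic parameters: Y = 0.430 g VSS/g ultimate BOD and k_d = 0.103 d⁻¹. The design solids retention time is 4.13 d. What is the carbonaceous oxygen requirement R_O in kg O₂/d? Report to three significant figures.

R_O ≈ 1950 kg O₂/d

Observed yield with endogenous decay: Y_obs = Y / (1 + k_d·θ_c) = 0.430 / (1 + 0.103 × 4.13) = 0.430 / 1.425 = 0.3017 g VSS/g ultimate BOD.
ΔS = 2420 − 28.5 = 2392 mg/L, so the substrate removal rate is 1430 × 2392/1000 = 3420 kg ultimate BOD/d.
Net sludge production P_X = 0.3017 × 3420 = 1032 kg VSS/d.
R_O = Q·ΔS − 1.42 P_X = 3420 − 1465 = 1955 kg O₂/d.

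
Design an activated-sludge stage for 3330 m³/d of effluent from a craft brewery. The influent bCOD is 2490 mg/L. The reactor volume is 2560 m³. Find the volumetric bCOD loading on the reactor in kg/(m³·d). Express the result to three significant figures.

Applied bCOD load per unit volume = Q·S₀/V = (3330 × 2490/1000)/2560 = 3.239 kg bCOD·m⁻³·d⁻¹.

L_v ≈ 3.24 kg bCOD/(m³·d)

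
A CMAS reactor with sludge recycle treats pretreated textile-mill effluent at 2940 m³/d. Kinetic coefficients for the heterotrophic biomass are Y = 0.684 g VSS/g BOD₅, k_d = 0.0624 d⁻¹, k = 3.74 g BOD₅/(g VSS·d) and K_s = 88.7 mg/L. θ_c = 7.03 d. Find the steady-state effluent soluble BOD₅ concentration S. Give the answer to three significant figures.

S ≈ 7.71 mg/L

For a completely mixed reactor with recycle the Lawrence–McCarty relation gives S = K_s·(1 + k_d·θ_c) / [θ_c·(Y·k − k_d) − 1] = 88.7 × (1 + 0.0624 × 7.03) / [7.03 × (0.684 × 3.74 − 0.0624) − 1] = 127.6 / 16.55 = 7.713 mg/L.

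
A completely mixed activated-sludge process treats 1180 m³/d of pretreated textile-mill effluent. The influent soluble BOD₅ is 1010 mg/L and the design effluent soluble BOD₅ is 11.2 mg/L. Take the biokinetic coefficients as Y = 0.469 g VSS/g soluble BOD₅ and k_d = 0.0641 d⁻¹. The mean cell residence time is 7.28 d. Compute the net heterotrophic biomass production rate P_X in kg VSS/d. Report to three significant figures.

The observed yield is Y_obs = Y/(1 + k_d·θ_c) = 0.469 / (1 + 0.0641 × 7.28) = 0.469 / 1.467 = 0.3198 g VSS per g soluble BOD₅ removed.
Mass of soluble BOD₅ removed per day: Q(S₀ − S) = 1180 × 998.8 g/m³ = 1179 kg/d.
Biomass produced: P_X = Y_obs·Q·ΔS = 0.3198 × 1179 ≈ 376.9 kg VSS/d.

P_X ≈ 377 kg VSS/d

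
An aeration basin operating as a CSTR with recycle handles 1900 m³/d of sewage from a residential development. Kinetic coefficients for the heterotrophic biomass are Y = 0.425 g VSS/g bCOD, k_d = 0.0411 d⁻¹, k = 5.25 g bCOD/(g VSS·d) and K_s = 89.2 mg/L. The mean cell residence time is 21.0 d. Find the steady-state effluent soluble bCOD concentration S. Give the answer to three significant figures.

S ≈ 3.69 mg/L

For a completely mixed reactor with recycle the Lawrence–McCarty relation gives S = K_s·(1 + k_d·θ_c) / [θ_c·(Y·k − k_d) − 1] = 89.2 × (1 + 0.0411 × 21.0) / [21.0 × (0.425 × 5.25 − 0.0411) − 1] = 166.2 / 44.99 = 3.694 mg/L.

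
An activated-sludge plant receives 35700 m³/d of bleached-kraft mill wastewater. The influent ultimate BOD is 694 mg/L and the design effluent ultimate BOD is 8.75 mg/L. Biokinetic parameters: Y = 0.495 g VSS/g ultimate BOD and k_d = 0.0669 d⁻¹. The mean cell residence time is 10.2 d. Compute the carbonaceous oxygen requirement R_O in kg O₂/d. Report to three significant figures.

Observed yield with endogenous decay: Y_obs = Y / (1 + k_d·θ_c) = 0.495 / (1 + 0.0669 × 10.2) = 0.495 / 1.682 = 0.2942 g VSS/g ultimate BOD.
Q·(S₀ − S) = 35700 × (694 − 8.75) × 10⁻³ = 24463 kg/d removed.
Biomass synthesised: P_X = Y_obs × 24463 = 7198 kg VSS/d.
R_O = Q·(S₀ − S) − 1.42·P_X = 24463 − 1.42 × 7198 = 14243 kg O₂/d.

R_O ≈ 14200 kg O₂/d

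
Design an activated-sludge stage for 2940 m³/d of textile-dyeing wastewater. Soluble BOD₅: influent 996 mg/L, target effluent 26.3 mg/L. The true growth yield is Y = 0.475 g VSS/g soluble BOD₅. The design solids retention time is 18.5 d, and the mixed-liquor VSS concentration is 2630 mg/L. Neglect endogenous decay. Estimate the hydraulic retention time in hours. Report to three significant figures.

Biomass mass balance (decay neglected): V·X = Y·Q·(S₀ − S)·θ_c, so V = 0.475 × 2940 × (996 − 26.3) × 18.5 / 2630 = 9526 m³.
Hydraulic retention time τ = V/Q = 9526 / 2940 = 3.240 d = 77.76 h.

τ ≈ 77.8 h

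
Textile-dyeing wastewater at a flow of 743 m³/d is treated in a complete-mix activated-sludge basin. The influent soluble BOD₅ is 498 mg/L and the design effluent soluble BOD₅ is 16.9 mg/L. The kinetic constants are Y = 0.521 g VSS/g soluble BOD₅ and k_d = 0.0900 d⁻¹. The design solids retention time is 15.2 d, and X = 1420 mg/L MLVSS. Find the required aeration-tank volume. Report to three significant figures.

V ≈ 842 m³

Rearranging the biomass balance for a CMAS with decay, V = Y·Q·ΔS·θ_c / [X·(1+k_d θ_c)] = 0.521 × 743 × (498 − 16.9) × 15.2 / [1420 × (1 + 0.0900 × 15.2)] = 2.83×10^6 / 3363 = 841.9 m³.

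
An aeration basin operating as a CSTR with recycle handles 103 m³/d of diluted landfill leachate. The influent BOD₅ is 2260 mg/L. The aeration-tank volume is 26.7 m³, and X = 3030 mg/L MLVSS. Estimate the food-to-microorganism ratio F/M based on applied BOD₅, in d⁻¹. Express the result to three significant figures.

F/M ≈ 2.88 d⁻¹

Food-to-microorganism ratio F/M = Q S₀ / (V X) = 103 × 2260 / (26.70 × 3030) = 2.877 d⁻¹.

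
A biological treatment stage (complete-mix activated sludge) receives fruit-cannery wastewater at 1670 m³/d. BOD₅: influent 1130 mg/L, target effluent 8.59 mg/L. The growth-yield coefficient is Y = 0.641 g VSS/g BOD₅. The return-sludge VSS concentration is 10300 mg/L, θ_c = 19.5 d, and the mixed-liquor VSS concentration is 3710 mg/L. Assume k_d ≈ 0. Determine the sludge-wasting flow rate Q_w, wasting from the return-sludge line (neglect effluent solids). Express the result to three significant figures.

Biomass mass balance (decay neglected): V·X = Y·Q·(S₀ − S)·θ_c, so V = 0.641 × 1670 × (1130 − 8.59) × 19.5 / 3710 = 6310 m³.
θ_c = V·X/(Q_w·X_r) when wasting from the recycle, so Q_w = V·X/(θ_c·X_r) = 6310 × 3710 / (19.5 × 10300) = 116.5 m³/d.

Q_w ≈ 117 m³/d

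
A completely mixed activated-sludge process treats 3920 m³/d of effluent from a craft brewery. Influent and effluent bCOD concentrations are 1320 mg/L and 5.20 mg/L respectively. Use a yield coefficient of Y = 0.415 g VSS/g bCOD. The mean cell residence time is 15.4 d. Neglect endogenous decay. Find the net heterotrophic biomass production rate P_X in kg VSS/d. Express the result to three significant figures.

P_X ≈ 2140 kg VSS/d

Since k_d ≈ 0, Y_obs = Y = 0.415 g VSS/g bCOD.
Substrate removed = Q·(S₀ − S) = 3920 m³/d × (1320 − 5.20) g/m³ = 5.15×10^6 g/d = 5154 kg/d.
Net biomass production P_X = Y_obs × Q·(S₀ − S) = 0.4150 × 5154 = 2139 kg VSS/d.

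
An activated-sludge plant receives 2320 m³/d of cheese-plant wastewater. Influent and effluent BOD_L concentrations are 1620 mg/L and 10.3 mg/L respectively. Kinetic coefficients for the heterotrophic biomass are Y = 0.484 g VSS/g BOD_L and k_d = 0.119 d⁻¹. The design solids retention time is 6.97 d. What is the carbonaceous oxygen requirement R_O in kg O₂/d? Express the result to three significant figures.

R_O ≈ 2330 kg O₂/d

Correct the yield for decay: Y_obs = Y/(1 + k_d θ_c) = 0.484 / (1 + 0.119 × 6.97) = 0.484 / 1.829 = 0.2646.
Mass of BOD_L removed per day: Q(S₀ − S) = 2320 × 1610 g/m³ = 3735 kg/d.
P_X = Y_obs·Q·(S₀ − S) = 0.2646 × 3735 = 988.0 kg VSS/d.
R_O = Q·(S₀ − S) − 1.42·P_X = 3735 − 1.42 × 988.0 = 2332 kg O₂/d.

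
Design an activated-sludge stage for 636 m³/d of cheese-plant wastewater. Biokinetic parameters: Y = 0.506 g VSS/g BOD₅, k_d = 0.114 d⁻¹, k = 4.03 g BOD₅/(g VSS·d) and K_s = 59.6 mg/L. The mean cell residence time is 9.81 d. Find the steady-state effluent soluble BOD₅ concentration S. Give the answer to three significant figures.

S ≈ 7.06 mg/L

Effluent substrate depends only on kinetics and SRT: S = K_s(1 + k_d θ_c) / [θ_c(Yk − k_d) − 1] = 59.6 × (1 + 0.114 × 9.81) / [9.81 × (0.506 × 4.03 − 0.114) − 1] = 126.3 / 17.89 = 7.059 mg/L.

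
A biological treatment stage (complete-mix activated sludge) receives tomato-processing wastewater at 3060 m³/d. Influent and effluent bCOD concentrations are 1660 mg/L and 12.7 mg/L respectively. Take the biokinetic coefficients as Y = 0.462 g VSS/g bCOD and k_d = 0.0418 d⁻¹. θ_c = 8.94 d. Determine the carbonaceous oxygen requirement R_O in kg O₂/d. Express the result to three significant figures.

The observed yield is Y_obs = Y/(1 + k_d·θ_c) = 0.462 / (1 + 0.0418 × 8.94) = 0.462 / 1.374 = 0.3363 g VSS per g bCOD removed.
Substrate removed = Q·(S₀ − S) = 3060 m³/d × (1660 − 12.7) g/m³ = 5.04×10^6 g/d = 5041 kg/d.
Biomass synthesised: P_X = Y_obs × 5041 = 1695 kg VSS/d.
Carbonaceous O₂ demand = substrate oxidised − cell-mass equivalent = 5041 − 1.42 × 1695 = 2633 kg O₂/d.

R_O ≈ 2630 kg O₂/d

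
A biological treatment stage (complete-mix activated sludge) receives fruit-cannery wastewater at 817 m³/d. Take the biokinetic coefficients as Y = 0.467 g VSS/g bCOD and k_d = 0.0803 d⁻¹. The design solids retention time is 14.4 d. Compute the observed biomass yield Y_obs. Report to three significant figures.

The observed yield is Y_obs = Y/(1 + k_d·θ_c) = 0.467 / (1 + 0.0803 × 14.4) = 0.467 / 2.156 = 0.2166 g VSS per g bCOD removed.

Y_obs ≈ 0.217 g VSS/g bCOD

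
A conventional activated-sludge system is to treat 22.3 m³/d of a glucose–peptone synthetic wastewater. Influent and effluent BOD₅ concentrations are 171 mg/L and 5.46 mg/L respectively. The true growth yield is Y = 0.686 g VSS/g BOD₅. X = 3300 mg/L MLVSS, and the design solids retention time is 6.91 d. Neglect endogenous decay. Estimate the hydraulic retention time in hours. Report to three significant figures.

τ ≈ 5.71 h

With k_d = 0 the design equation reduces to V = Y Q (S₀−S) θ_c / X = 0.686 × 22.3 × (171 − 5.46) × 6.91 / 3300 = 5.303 m³.
τ = V/Q = 5.303/22.3 = 0.2378 d, or 5.707 h.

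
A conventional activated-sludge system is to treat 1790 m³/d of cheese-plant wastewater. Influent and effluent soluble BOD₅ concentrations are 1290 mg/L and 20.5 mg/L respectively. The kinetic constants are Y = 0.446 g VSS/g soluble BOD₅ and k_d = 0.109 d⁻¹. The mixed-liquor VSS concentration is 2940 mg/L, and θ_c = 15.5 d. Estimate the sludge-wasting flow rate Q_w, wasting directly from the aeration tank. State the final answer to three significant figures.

From the SRT design equation V = Y Q (S₀−S) θ_c / [X (1 + k_d θ_c)] = 0.446 × 1790 × (1290 − 20.5) × 15.5 / [2940 × (1 + 0.109 × 15.5)] = 1.57×10^7 / 7907 = 1987 m³.
For wasting at MLVSS concentration, Q_w = V/θ_c = 1987/15.5 = 128.2 m³/d.

Q_w ≈ 128 m³/d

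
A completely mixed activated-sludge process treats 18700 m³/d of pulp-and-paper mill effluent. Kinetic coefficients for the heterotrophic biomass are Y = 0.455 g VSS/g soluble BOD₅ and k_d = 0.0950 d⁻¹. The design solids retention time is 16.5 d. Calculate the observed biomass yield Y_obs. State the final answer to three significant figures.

Correct the yield for decay: Y_obs = Y/(1 + k_d θ_c) = 0.455 / (1 + 0.0950 × 16.5) = 0.455 / 2.567 = 0.1772.

Y_obs ≈ 0.177 g VSS/g soluble BOD₅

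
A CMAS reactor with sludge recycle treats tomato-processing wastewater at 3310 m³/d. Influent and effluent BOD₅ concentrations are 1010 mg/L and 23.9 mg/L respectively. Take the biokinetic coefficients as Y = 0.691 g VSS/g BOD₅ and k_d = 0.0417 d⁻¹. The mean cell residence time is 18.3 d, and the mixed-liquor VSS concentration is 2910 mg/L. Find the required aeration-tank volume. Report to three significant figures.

From the SRT design equation V = Y Q (S₀−S) θ_c / [X (1 + k_d θ_c)] = 0.691 × 3310 × (1010 − 23.9) × 18.3 / [2910 × (1 + 0.0417 × 18.3)] = 4.13×10^7 / 5131 = 8045 m³.

V ≈ 8040 m³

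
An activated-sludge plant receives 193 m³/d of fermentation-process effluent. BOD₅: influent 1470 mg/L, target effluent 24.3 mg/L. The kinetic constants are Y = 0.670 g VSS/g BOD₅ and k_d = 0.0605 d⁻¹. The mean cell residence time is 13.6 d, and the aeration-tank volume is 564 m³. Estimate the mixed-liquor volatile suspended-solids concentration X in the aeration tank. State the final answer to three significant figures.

Solving the biomass balance for X: X = Y Q (S₀−S) θ_c / [V (1+k_d θ_c)] = 0.670 × 193 × (1470 − 24.3) × 13.6 / [564 × (1 + 0.0605 × 13.6)] = 2473 mg/L.

X ≈ 2470 mg/L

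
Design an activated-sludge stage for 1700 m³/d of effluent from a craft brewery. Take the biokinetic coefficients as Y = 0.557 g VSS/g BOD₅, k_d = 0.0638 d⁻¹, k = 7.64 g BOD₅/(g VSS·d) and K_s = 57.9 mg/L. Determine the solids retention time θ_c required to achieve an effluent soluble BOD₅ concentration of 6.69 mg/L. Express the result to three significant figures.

From 1/θ_c = Y·k·S/(K_s + S) − k_d: Y·k·S/(K_s+S) = 0.557 × 7.64 × 6.69 / (57.9 + 6.69) = 0.4408 d⁻¹.
Then 1/θ_c = μ − k_d = 0.4408 − 0.0638 = 0.3770 d⁻¹, giving θ_c = 2.653 d.

θ_c ≈ 2.65 d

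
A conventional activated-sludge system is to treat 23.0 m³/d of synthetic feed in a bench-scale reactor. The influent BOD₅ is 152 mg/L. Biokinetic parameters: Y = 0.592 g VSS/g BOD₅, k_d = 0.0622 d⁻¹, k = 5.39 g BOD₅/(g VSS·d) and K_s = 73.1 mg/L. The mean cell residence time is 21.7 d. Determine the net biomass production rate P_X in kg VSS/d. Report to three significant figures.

Effluent substrate depends only on kinetics and SRT: S = K_s(1 + k_d θ_c) / [θ_c(Yk − k_d) − 1] = 73.1 × (1 + 0.0622 × 21.7) / [21.7 × (0.592 × 5.39 − 0.0622) − 1] = 171.8 / 66.89 = 2.568 mg/L.
Correct the yield for decay: Y_obs = Y/(1 + k_d θ_c) = 0.592 / (1 + 0.0622 × 21.7) = 0.592 / 2.350 = 0.2519.
ΔS = 152 − 2.57 = 149.4 mg/L, so the substrate removal rate is 23.0 × 149.4/1000 = 3.437 kg BOD₅/d.
So the net sludge growth is P_X = 0.2519 × 3.437 = 0.8659 kg VSS/d.

P_X ≈ 0.866 kg VSS/d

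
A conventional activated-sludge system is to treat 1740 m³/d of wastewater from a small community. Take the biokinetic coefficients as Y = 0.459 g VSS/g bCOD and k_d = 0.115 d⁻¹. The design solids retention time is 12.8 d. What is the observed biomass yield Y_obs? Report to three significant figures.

Y_obs ≈ 0.186 g VSS/g bCOD

Correct the yield for decay: Y_obs = Y/(1 + k_d θ_c) = 0.459 / (1 + 0.115 × 12.8) = 0.459 / 2.472 = 0.1857.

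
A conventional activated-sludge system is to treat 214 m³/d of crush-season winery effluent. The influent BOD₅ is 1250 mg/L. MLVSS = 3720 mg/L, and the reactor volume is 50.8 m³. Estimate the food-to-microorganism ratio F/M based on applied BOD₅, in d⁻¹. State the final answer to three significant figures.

Food-to-microorganism ratio F/M = Q S₀ / (V X) = 214 × 1250 / (50.80 × 3720) = 1.416 d⁻¹.

F/M ≈ 1.42 d⁻¹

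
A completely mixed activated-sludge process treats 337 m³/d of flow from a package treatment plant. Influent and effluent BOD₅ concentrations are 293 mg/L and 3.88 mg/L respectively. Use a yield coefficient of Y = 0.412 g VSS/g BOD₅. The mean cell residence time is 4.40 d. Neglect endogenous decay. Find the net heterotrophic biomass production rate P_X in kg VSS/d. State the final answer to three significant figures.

With endogenous decay neglected, the observed yield equals the true yield: Y_obs = Y = 0.412 g VSS/g BOD₅.
Mass of BOD₅ removed per day: Q(S₀ − S) = 337 × 289.1 g/m³ = 97.43 kg/d.
Net biomass production P_X = Y_obs × Q·(S₀ − S) = 0.4120 × 97.43 = 40.14 kg VSS/d.

P_X ≈ 40.1 kg VSS/d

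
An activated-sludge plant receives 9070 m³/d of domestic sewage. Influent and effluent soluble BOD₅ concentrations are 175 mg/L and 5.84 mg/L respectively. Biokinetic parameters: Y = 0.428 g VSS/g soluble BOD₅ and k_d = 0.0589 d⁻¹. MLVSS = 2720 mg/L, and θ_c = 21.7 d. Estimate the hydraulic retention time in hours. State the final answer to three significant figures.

Steady-state biomass mass balance: V·X·(1 + k_d·θ_c) = Y·Q·(S₀ − S)·θ_c, so V = 0.428 × 9070 × (175 − 5.84) × 21.7 / [2720 × (1 + 0.0589 × 21.7)] = 1.42×10^7 / 6197 = 2300 m³.
τ = V/Q = 2300/9070 = 0.2535 d, or 6.085 h.

τ ≈ 6.09 h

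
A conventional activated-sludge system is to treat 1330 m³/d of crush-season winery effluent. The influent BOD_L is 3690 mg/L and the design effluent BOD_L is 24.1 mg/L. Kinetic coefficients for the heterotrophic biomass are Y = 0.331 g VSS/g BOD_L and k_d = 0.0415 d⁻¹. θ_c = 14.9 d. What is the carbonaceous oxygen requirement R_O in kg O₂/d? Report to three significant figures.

The observed yield is Y_obs = Y/(1 + k_d·θ_c) = 0.331 / (1 + 0.0415 × 14.9) = 0.331 / 1.618 = 0.2045 g VSS per g BOD_L removed.
ΔS = 3690 − 24.1 = 3666 mg/L, so the substrate removal rate is 1330 × 3666/1000 = 4876 kg BOD_L/d.
P_X = Y_obs·Q·(S₀ − S) = 0.2045 × 4876 = 997.2 kg VSS/d.
R_O = Q·(S₀ − S) − 1.42·P_X = 4876 − 1.42 × 997.2 = 3460 kg O₂/d.

R_O ≈ 3460 kg O₂/d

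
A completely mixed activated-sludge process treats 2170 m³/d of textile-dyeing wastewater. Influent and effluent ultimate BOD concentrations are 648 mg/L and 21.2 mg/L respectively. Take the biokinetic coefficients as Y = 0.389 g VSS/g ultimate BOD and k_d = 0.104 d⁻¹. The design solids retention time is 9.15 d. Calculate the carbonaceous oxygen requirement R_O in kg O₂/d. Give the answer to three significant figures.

R_O ≈ 975 kg O₂/d

Y_obs = Y / (1 + k_d θ_c) = 0.389 / (1 + 0.104 × 9.15) = 0.389 / 1.952 = 0.1993.
ΔS = 648 − 21.2 = 626.8 mg/L, so the substrate removal rate is 2170 × 626.8/1000 = 1360 kg ultimate BOD/d.
P_X = Y_obs·Q·(S₀ − S) = 0.1993 × 1360 = 271.1 kg VSS/d.
Carbonaceous O₂ demand = substrate oxidised − cell-mass equivalent = 1360 − 1.42 × 271.1 = 975.2 kg O₂/d.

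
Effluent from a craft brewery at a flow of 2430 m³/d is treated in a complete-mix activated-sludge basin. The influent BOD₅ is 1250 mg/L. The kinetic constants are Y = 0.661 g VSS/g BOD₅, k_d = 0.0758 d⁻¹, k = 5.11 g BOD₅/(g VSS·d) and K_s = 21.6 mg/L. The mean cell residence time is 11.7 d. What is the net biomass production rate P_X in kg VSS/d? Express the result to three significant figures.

From the Monod/SRT balance for a CMAS, S = K_s·(1+k_d θ_c)/[θ_c·(Y k − k_d) − 1] = 21.6 × (1 + 0.0758 × 11.7) / [11.7 × (0.661 × 5.11 − 0.0758) − 1] = 40.76 / 37.63 = 1.083 mg/L.
Y_obs = Y / (1 + k_d θ_c) = 0.661 / (1 + 0.0758 × 11.7) = 0.661 / 1.887 = 0.3503.
Substrate removed = Q·(S₀ − S) = 2430 m³/d × (1250 − 1.08) g/m³ = 3.03×10^6 g/d = 3035 kg/d.
Biomass produced: P_X = Y_obs·Q·ΔS = 0.3503 × 3035 ≈ 1063 kg VSS/d.

P_X ≈ 1060 kg VSS/d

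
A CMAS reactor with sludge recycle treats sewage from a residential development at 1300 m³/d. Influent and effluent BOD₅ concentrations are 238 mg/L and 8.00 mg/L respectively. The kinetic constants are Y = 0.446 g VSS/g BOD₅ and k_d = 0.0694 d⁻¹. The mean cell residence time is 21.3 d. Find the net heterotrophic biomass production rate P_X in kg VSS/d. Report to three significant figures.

Correct the yield for decay: Y_obs = Y/(1 + k_d θ_c) = 0.446 / (1 + 0.0694 × 21.3) = 0.446 / 2.478 = 0.1800.
Substrate removed = Q·(S₀ − S) = 1300 m³/d × (238 − 8.00) g/m³ = 2.99×10^5 g/d = 299.0 kg/d.
So the net sludge growth is P_X = 0.1800 × 299.0 = 53.81 kg VSS/d.

P_X ≈ 53.8 kg VSS/d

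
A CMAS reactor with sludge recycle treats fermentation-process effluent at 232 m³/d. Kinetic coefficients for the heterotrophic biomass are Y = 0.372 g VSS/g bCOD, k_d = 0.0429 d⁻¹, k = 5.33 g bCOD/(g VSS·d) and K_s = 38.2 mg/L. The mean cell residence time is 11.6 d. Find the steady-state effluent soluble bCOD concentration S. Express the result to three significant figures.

From the Monod/SRT balance for a CMAS, S = K_s·(1+k_d θ_c)/[θ_c·(Y k − k_d) − 1] = 38.2 × (1 + 0.0429 × 11.6) / [11.6 × (0.372 × 5.33 − 0.0429) − 1] = 57.21 / 21.50 = 2.661 mg/L.

S ≈ 2.66 mg/L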